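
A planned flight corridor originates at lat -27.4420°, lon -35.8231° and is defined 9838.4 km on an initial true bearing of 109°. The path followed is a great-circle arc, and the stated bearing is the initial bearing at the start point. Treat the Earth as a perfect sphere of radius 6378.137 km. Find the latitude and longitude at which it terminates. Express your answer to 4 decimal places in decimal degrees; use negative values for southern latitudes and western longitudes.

δ = 9838.4/6378.137 = 1.542519 rad (88.3799°).
With φ₁ = -27.4420° = -0.478953 rad and θ = 109° = 1.902409 rad:
Destination latitude: φ₂ = arcsin( sin φ₁ cos δ + cos φ₁ sin δ cos θ ) = arcsin(-0.301849) = -17.5687°.
For the longitude increment, Δλ = atan2( sin θ sin δ cos φ₁, cos δ − sin φ₁ sin φ₂ ) = atan2(0.838791, -0.110834) = 97.5272°.
λ₂ = -35.8231° + 97.5272° = 61.7041°.

latitude -17.5687°, longitude 61.7041°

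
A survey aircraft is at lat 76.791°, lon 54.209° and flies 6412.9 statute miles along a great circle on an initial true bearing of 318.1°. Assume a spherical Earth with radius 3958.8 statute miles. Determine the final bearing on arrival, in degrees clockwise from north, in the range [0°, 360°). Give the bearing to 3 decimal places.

final bearing 188.844°

Central angle δ = d/R = 1.619910 rad.
Converting: φ₁ = 1.340256 rad, θ = 5.551892 rad.
Destination latitude: φ₂ = arcsin( sin φ₁ cos δ + cos φ₁ sin δ cos θ ) = arcsin(0.122078) = 7.012°.
Then Δλ = atan2(-0.152418, -0.167942) = -2.404614 rad, from sin θ sin δ cos φ₁ over cos δ − sin φ₁ sin φ₂.
Hence λ₂ = 54.209° + -137.774° = -83.565°.
The forward bearing on arrival equals the back-azimuth from the destination plus 180°.
Back-azimuth from P₂ (7.012°, -83.565°) to P₁ (76.791°, 54.209°), with Δλ' = λ₁ − λ₂ = 137.774°: atan2( sin Δλ' cos φ₁ , cos φ₂ sin φ₁ − sin φ₂ cos φ₁ cos Δλ' ) = 8.844°.
Final bearing = (8.844° + 180°) mod 360° = 188.844°.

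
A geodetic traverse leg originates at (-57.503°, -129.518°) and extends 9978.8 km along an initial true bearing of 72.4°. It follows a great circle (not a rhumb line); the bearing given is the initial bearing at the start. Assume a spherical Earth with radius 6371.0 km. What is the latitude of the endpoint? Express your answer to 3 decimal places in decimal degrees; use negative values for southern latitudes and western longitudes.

latitude 9.128°

Central angle δ = d/R = 1.566285 rad.
Start latitude φ₁ = -1.003617 rad; initial bearing θ = 1.263618 rad.
sin φ₂ = sin φ₁ cos δ + cos φ₁ sin δ cos θ = (-0.843420)(0.004512) + (0.537255)(0.999990)(0.302370) = 0.158643
φ₂ = asin(0.158643) = 0.159316 rad = 9.128°.
Then Δλ = atan2(0.512102, 0.138314) = 1.306999 rad, from sin θ sin δ cos φ₁ over cos δ − sin φ₁ sin φ₂.
λ₂ = -129.518° + 74.886° = -54.632°.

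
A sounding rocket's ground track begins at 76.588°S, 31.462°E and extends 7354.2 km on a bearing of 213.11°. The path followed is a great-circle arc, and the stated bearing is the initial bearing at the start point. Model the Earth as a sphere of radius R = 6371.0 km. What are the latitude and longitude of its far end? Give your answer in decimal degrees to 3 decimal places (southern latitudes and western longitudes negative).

Central angle δ = d/R = 1.154324 rad.
Converting: φ₁ = -1.336713 rad, θ = 3.719471 rad.
Applying the spherical law of cosines for sides, sin φ₂ = sin φ₁ cos δ + cos φ₁ sin δ cos θ = -0.571185, so φ₂ = -34.833°.
Δλ = atan2( sin θ sin δ cos φ₁ , cos δ − sin φ₁ sin φ₂ ) = atan2(-0.115873, -0.151070) = -2.487292 rad = -142.511°.
Hence λ₂ = 31.462° + -142.511° = -111.049°.

latitude -34.833°, longitude -111.049°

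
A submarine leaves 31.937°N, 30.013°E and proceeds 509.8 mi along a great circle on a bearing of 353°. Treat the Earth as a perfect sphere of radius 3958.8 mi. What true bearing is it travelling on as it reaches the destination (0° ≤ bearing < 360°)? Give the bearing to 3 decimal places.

The arc subtends δ = 509.8/3958.8 = 0.128776 rad at the centre.
Start latitude φ₁ = 0.557406 rad; initial bearing θ = 6.161012 rad.
sin φ₂ = sin φ₁ cos δ + cos φ₁ sin δ cos θ = (0.528986)(0.991720) + (0.848630)(0.128421)(0.992546) = 0.632776
φ₂ = asin(0.632776) = 0.685133 rad = 39.255°.
Δλ = atan2( sin θ sin δ cos φ₁ , cos δ − sin φ₁ sin φ₂ ) = atan2(-0.013282, 0.656990) = -0.020213 rad = -1.158°.
Hence λ₂ = 30.013° + -1.158° = 28.855°.
The forward bearing on arrival equals the back-azimuth from the destination plus 180°.
Back-azimuth from P₂ (39.255°, 28.855°) to P₁ (31.937°, 30.013°), with Δλ' = λ₁ − λ₂ = 1.158°: atan2( sin Δλ' cos φ₁ , cos φ₂ sin φ₁ − sin φ₂ cos φ₁ cos Δλ' ) = 172.325°.
Final bearing = (172.325° + 180°) mod 360° = 352.325°.

final bearing 352.325°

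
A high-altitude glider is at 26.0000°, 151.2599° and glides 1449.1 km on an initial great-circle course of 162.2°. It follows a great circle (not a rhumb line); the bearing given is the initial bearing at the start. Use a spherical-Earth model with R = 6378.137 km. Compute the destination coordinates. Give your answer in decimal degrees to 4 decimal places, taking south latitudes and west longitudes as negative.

Central angle δ = d/R = 0.227198 rad.
Converting: φ₁ = 0.453786 rad, θ = 2.830924 rad.
Applying the spherical law of cosines for sides, sin φ₂ = sin φ₁ cos δ + cos φ₁ sin δ cos θ = 0.234345, so φ₂ = 13.5530°.
Δλ = atan2( sin θ sin δ cos φ₁ , cos δ − sin φ₁ sin φ₂ ) = atan2(0.061889, 0.871571) = 0.070889 rad = 4.0616°.
λ₂ = λ₁ + Δλ = 155.3215°.

latitude 13.5530°, longitude 155.3215°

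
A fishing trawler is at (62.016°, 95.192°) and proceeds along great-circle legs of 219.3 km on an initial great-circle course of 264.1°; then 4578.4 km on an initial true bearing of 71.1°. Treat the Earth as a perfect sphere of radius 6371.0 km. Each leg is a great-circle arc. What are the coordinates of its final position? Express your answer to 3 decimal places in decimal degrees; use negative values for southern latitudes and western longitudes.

latitude 49.817°, longitude 165.914°

Apply the spherical direct solution leg by leg, carrying full precision between legs.
Leg 1: from (62.016°, 95.192°), δ = 219.3/6371 = 0.034422 rad, θ = 264.1° → φ = 61.751°, λ = 91.044°.
Leg 2: from (61.751°, 91.044°), δ = 4578.4/6371 = 0.718631 rad, θ = 71.1° → φ = 49.817°, λ = 165.914°.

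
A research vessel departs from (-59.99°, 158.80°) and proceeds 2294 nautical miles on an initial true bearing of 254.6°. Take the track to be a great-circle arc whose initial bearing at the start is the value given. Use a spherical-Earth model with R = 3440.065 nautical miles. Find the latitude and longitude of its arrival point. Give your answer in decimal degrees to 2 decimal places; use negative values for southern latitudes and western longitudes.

The arc subtends δ = 2294/3440.065 = 0.666848 rad at the centre.
With φ₁ = -59.99° = -1.047023 rad and θ = 254.6° = 4.443608 rad:
Destination latitude: φ₂ = arcsin( sin φ₁ cos δ + cos φ₁ sin δ cos θ ) = arcsin(-0.762582) = -49.69°.
For the longitude increment, Δλ = atan2( sin θ sin δ cos φ₁, cos δ − sin φ₁ sin φ₂ ) = atan2(-0.298243, 0.125426) = -67.19°.
λ₂ = λ₁ + Δλ = 91.61°.

latitude -49.69°, longitude 91.61°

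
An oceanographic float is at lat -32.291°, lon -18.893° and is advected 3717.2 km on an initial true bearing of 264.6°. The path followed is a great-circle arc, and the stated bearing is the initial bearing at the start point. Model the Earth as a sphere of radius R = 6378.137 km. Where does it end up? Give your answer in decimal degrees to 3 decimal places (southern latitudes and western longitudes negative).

Angular distance δ = d/R = 3717.2 / 6378.137 = 0.582803 rad.
With φ₁ = -32.291° = -0.563584 rad and θ = 264.6° = 4.618141 rad:
Applying the spherical law of cosines for sides, sin φ₂ = sin φ₁ cos δ + cos φ₁ sin δ cos θ = -0.489816, so φ₂ = -29.328°.
For the longitude increment, Δλ = atan2( sin θ sin δ cos φ₁, cos δ − sin φ₁ sin φ₂ ) = atan2(-0.463185, 0.573254) = -38.938°.
λ₂ = λ₁ + Δλ = -57.831°.

latitude -29.328°, longitude -57.831°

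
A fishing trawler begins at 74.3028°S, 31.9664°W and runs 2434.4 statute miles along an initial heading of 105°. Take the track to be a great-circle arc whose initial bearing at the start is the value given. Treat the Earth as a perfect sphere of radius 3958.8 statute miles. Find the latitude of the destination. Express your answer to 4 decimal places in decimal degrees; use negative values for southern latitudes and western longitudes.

latitude -55.7659°

Angular distance δ = d/R = 2434.4 / 3958.8 = 0.614934 rad.
Start latitude φ₁ = -1.296829 rad; initial bearing θ = 1.832596 rad.
Destination latitude: φ₂ = arcsin( sin φ₁ cos δ + cos φ₁ sin δ cos θ ) = arcsin(-0.826746) = -55.7659°.
For the longitude increment, Δλ = atan2( sin θ sin δ cos φ₁, cos δ − sin φ₁ sin φ₂ ) = atan2(0.150765, 0.020899) = 82.1079°.
λ₂ = -31.9664° + 82.1079° = 50.1415°.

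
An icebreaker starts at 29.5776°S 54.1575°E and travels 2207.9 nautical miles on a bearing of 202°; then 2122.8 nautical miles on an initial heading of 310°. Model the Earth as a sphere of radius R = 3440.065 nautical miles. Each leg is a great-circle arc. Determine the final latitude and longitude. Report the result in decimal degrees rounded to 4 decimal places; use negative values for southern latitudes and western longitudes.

Apply the spherical direct solution leg by leg, carrying full precision between legs.
Leg 1: from (-29.5776°, 54.1575°), δ = 2207.9/3440.065 = 0.641819 rad, θ = 202° → φ = -61.4152°, λ = 26.2068°.
Leg 2: from (-61.4152°, 26.2068°), δ = 2122.8/3440.065 = 0.617081 rad, θ = 310° → φ = -32.5609°, λ = -5.5251°.

latitude -32.5609°, longitude -5.5251°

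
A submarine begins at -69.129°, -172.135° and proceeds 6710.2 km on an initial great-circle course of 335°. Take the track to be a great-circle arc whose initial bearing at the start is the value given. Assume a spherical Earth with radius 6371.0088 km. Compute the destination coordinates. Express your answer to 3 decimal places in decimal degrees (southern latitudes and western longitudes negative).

Angular distance δ = d/R = 6710.2 / 6371.0088 = 1.053240 rad.
Start latitude φ₁ = -1.206529 rad; initial bearing θ = 5.846853 rad.
sin φ₂ = sin φ₁ cos δ + cos φ₁ sin δ cos θ = (-0.934385)(0.494758) + (0.356265)(0.869031)(0.906308) = -0.181697
φ₂ = asin(-0.181697) = -0.182712 rad = -10.469°.
For the longitude increment, Δλ = atan2( sin θ sin δ cos φ₁, cos δ − sin φ₁ sin φ₂ ) = atan2(-0.130845, 0.324983) = -21.931°.
λ₂ = -172.135° + -21.931° = -194.066°, normalized to (−180°, 180°] → 165.934°.

latitude -10.469°, longitude 165.934°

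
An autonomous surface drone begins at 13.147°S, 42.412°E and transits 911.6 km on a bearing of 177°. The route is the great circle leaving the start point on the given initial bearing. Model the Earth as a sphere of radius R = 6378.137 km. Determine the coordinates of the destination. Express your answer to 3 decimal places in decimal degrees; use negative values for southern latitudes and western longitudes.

Angular distance δ = d/R = 911.6 / 6378.137 = 0.142926 rad.
Converting: φ₁ = -0.229458 rad, θ = 3.089233 rad.
sin φ₂ = sin φ₁ cos δ + cos φ₁ sin δ cos θ = (-0.227450)(0.989803) + (0.973790)(0.142440)(-0.998630) = -0.363647
φ₂ = asin(-0.363647) = -0.372180 rad = -21.324°.
For the longitude increment, Δλ = atan2( sin θ sin δ cos φ₁, cos δ − sin φ₁ sin φ₂ ) = atan2(0.007259, 0.907092) = 0.459°.
Hence λ₂ = 42.412° + 0.459° = 42.871°.

latitude -21.324°, longitude 42.871°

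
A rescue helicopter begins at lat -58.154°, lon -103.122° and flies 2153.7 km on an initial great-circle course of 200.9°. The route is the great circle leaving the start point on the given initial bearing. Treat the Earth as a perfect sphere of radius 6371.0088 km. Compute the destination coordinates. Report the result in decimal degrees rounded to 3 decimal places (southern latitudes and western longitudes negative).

δ = 2153.7/6371.0088 = 0.338047 rad (19.3687°).
With φ₁ = -58.154° = -1.014979 rad and θ = 200.9° = 3.506366 rad:
sin φ₂ = sin φ₁ cos δ + cos φ₁ sin δ cos θ = (-0.849469)(0.943404) + (0.527638)(0.331645)(-0.934204) = -0.964868
φ₂ = asin(-0.964868) = -1.304941 rad = -74.768°.
Δλ = atan2( sin θ sin δ cos φ₁ , cos δ − sin φ₁ sin φ₂ ) = atan2(-0.062425, 0.123778) = -0.467105 rad = -26.763°.
λ₂ = -103.122° + -26.763° = -129.885°.

latitude -74.768°, longitude -129.885°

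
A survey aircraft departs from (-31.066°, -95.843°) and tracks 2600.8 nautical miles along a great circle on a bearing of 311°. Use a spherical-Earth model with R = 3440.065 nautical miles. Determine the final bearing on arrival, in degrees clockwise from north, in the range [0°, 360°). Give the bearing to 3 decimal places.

Central angle δ = d/R = 0.756032 rad.
Start latitude φ₁ = -0.542204 rad; initial bearing θ = 5.427974 rad.
sin φ₂ = sin φ₁ cos δ + cos φ₁ sin δ cos θ = (-0.516025)(0.727564) + (0.856573)(0.686040)(0.656059) = 0.010088
φ₂ = asin(0.010088) = 0.010088 rad = 0.578°.
For the longitude increment, Δλ = atan2( sin θ sin δ cos φ₁, cos δ − sin φ₁ sin φ₂ ) = atan2(-0.443500, 0.732769) = -31.184°.
λ₂ = -95.843° + -31.184° = -127.027°.
The forward bearing on arrival equals the back-azimuth from the destination plus 180°.
Back-azimuth from P₂ (0.578°, -127.027°) to P₁ (-31.066°, -95.843°), with Δλ' = λ₁ − λ₂ = 31.184°: atan2( sin Δλ' cos φ₁ , cos φ₂ sin φ₁ − sin φ₂ cos φ₁ cos Δλ' ) = 139.722°.
Final bearing = (139.722° + 180°) mod 360° = 319.722°.

final bearing 319.722°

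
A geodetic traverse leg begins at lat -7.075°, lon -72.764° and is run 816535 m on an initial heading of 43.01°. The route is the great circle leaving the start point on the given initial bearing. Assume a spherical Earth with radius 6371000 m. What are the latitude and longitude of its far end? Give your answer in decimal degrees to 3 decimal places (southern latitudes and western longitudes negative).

Angular distance δ = d/R = 816535 / 6371000 = 0.128164 rad.
Start latitude φ₁ = -0.123482 rad; initial bearing θ = 0.750666 rad.
sin φ₂ = sin φ₁ cos δ + cos φ₁ sin δ cos θ = (-0.123168)(0.991798) + (0.992386)(0.127814)(0.731235) = -0.029408
φ₂ = asin(-0.029408) = -0.029412 rad = -1.685°.
Then Δλ = atan2(0.086521, 0.988176) = 0.087334 rad, from sin θ sin δ cos φ₁ over cos δ − sin φ₁ sin φ₂.
λ₂ = -72.764° + 5.004° = -67.760°.

latitude -1.685°, longitude -67.760°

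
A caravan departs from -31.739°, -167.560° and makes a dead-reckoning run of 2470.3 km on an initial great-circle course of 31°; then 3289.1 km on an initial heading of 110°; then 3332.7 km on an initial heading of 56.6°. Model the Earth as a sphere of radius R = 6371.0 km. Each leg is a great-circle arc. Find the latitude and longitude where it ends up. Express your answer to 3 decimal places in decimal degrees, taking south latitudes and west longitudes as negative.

Apply the spherical direct solution leg by leg, carrying full precision between legs.
Leg 1: from (-31.739°, -167.560°), δ = 2470.3/6371 = 0.387741 rad, θ = 31° → φ = -12.203°, λ = -156.068°.
Leg 2: from (-12.203°, -156.068°), δ = 3289.1/6371 = 0.516261 rad, θ = 110° → φ = -20.417°, λ = -126.401°.
Leg 3: from (-20.417°, -126.401°), δ = 3332.7/6371 = 0.523105 rad, θ = 56.6° → φ = -2.548°, λ = -101.725°.

latitude -2.548°, longitude -101.725°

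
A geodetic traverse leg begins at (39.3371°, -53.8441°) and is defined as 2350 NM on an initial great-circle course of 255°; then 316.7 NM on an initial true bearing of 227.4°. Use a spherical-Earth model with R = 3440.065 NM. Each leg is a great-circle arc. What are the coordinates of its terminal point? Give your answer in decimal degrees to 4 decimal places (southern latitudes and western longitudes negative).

Apply the spherical direct solution leg by leg, carrying full precision between legs.
Leg 1: from (39.3371°, -53.8441°), δ = 2350/3440.065 = 0.683127 rad, θ = 255° → φ = 21.4250°, λ = -94.7618°.
Leg 2: from (21.4250°, -94.7618°), δ = 316.7/3440.065 = 0.092062 rad, θ = 227.4° → φ = 17.8069°, λ = -98.8376°.

latitude 17.8069°, longitude -98.8376°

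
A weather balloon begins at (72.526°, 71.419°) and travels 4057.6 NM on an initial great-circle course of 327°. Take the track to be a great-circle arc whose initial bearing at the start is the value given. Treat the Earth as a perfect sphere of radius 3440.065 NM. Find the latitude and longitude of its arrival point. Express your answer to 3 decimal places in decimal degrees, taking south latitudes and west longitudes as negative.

The arc subtends δ = 4057.6/3440.065 = 1.179513 rad at the centre.
Converting: φ₁ = 1.265817 rad, θ = 5.707227 rad.
Destination latitude: φ₂ = arcsin( sin φ₁ cos δ + cos φ₁ sin δ cos θ ) = arcsin(0.596573) = 36.625°.
For the longitude increment, Δλ = atan2( sin θ sin δ cos φ₁, cos δ − sin φ₁ sin φ₂ ) = atan2(-0.151180, -0.187668) = -141.146°.
λ₂ = λ₁ + Δλ = -69.727°.

latitude 36.625°, longitude -69.727°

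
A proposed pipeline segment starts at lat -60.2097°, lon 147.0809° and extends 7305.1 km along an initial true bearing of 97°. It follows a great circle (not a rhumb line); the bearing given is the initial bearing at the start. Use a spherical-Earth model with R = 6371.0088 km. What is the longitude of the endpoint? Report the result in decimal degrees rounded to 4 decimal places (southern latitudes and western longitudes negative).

longitude -129.7332°

The arc subtends δ = 7305.1/6371.0088 = 1.146616 rad at the centre.
With φ₁ = -60.2097° = -1.050858 rad and θ = 97° = 1.692969 rad:
Applying the spherical law of cosines for sides, sin φ₂ = sin φ₁ cos δ + cos φ₁ sin δ cos θ = -0.412366, so φ₂ = -24.3536°.
Then Δλ = atan2(0.449421, 0.053702) = 1.451869 rad, from sin θ sin δ cos φ₁ over cos δ − sin φ₁ sin φ₂.
λ₂ = 147.0809° + 83.1859° = 230.2668°, normalized to (−180°, 180°] → -129.7332°.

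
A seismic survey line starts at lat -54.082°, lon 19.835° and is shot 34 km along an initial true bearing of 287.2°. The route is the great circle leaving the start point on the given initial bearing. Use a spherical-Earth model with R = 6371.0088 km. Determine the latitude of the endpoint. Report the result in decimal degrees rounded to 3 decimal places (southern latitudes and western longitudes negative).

latitude -53.991°

Angular distance δ = d/R = 34 / 6371.0088 = 0.005337 rad.
Converting: φ₁ = -0.943909 rad, θ = 5.012586 rad.
Destination latitude: φ₂ = arcsin( sin φ₁ cos δ + cos φ₁ sin δ cos θ ) = arcsin(-0.808920) = -53.991°.
Then Δλ = atan2(-0.002991, 0.344876) = -0.008671 rad, from sin θ sin δ cos φ₁ over cos δ − sin φ₁ sin φ₂.
λ₂ = 19.835° + -0.497° = 19.338°.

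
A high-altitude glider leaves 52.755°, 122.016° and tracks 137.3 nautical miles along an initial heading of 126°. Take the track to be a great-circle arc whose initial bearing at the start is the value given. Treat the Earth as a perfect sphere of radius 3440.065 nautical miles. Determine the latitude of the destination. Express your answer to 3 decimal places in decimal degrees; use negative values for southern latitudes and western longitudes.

latitude 51.373°

Central angle δ = d/R = 0.039912 rad.
Converting: φ₁ = 0.920748 rad, θ = 2.199115 rad.
Applying the spherical law of cosines for sides, sin φ₂ = sin φ₁ cos δ + cos φ₁ sin δ cos θ = 0.781226, so φ₂ = 51.373°.
Then Δλ = atan2(0.019537, 0.377305) = 0.051735 rad, from sin θ sin δ cos φ₁ over cos δ − sin φ₁ sin φ₂.
Hence λ₂ = 122.016° + 2.964° = 124.980°.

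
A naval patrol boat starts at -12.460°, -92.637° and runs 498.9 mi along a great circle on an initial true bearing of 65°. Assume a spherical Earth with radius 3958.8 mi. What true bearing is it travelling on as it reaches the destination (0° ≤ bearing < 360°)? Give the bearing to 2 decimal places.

δ = 498.9/3958.8 = 0.126023 rad (7.2206°).
With φ₁ = -12.460° = -0.217468 rad and θ = 65° = 1.134464 rad:
Destination latitude: φ₂ = arcsin( sin φ₁ cos δ + cos φ₁ sin δ cos θ ) = arcsin(-0.162179) = -9.333°.
Then Δλ = atan2(0.111231, 0.957078) = 0.115700 rad, from sin θ sin δ cos φ₁ over cos δ − sin φ₁ sin φ₂.
Hence λ₂ = -92.637° + 6.629° = -86.008°.
The forward bearing on arrival equals the back-azimuth from the destination plus 180°.
Back-azimuth from P₂ (-9.33°, -86.01°) to P₁ (-12.46°, -92.64°), with Δλ' = λ₁ − λ₂ = -6.63°: atan2( sin Δλ' cos φ₁ , cos φ₂ sin φ₁ − sin φ₂ cos φ₁ cos Δλ' ) = 243.75°.
Final bearing = (243.75° + 180°) mod 360° = 63.75°.

final bearing 63.75°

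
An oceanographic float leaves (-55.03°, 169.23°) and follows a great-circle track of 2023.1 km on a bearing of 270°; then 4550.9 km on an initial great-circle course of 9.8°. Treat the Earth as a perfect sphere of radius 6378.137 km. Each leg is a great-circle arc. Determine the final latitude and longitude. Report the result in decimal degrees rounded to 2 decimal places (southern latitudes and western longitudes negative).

latitude -10.60°, longitude 145.94°

Apply the spherical direct solution leg by leg, carrying full precision between legs.
Leg 1: from (-55.03°, 169.23°), δ = 2023.1/6378.137 = 0.317193 rad, θ = 270° → φ = -51.13°, λ = 139.43°.
Leg 2: from (-51.13°, 139.43°), δ = 4550.9/6378.137 = 0.713516 rad, θ = 9.8° → φ = -10.60°, λ = 145.94°.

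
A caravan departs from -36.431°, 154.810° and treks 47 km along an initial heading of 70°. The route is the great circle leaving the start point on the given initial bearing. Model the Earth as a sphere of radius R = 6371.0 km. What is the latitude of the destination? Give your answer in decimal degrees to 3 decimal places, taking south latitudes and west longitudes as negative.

latitude -36.285°

δ = 47/6371 = 0.007377 rad (0.4227°).
Start latitude φ₁ = -0.635841 rad; initial bearing θ = 1.221730 rad.
Applying the spherical law of cosines for sides, sin φ₂ = sin φ₁ cos δ + cos φ₁ sin δ cos θ = -0.591808, so φ₂ = -36.285°.
Δλ = atan2( sin θ sin δ cos φ₁ , cos δ − sin φ₁ sin φ₂ ) = atan2(0.005577, 0.648525) = 0.008600 rad = 0.493°.
λ₂ = λ₁ + Δλ = 155.303°.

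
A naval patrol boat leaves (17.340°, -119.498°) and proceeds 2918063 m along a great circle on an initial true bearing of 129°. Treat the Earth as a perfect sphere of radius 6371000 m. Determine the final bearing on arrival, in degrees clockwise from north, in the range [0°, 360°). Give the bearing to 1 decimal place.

Central angle δ = d/R = 0.458023 rad.
Start latitude φ₁ = 0.302640 rad; initial bearing θ = 2.251475 rad.
Destination latitude: φ₂ = arcsin( sin φ₁ cos δ + cos φ₁ sin δ cos θ ) = arcsin(0.001698) = 0.097°.
Then Δλ = atan2(0.328018, 0.896422) = 0.350785 rad, from sin θ sin δ cos φ₁ over cos δ − sin φ₁ sin φ₂.
Hence λ₂ = -119.498° + 20.099° = -99.399°.
The forward bearing on arrival equals the back-azimuth from the destination plus 180°.
Back-azimuth from P₂ (0.1°, -99.4°) to P₁ (17.3°, -119.5°), with Δλ' = λ₁ − λ₂ = -20.1°: atan2( sin Δλ' cos φ₁ , cos φ₂ sin φ₁ − sin φ₂ cos φ₁ cos Δλ' ) = 312.1°.
Final bearing = (312.1° + 180°) mod 360° = 132.1°.

final bearing 132.1°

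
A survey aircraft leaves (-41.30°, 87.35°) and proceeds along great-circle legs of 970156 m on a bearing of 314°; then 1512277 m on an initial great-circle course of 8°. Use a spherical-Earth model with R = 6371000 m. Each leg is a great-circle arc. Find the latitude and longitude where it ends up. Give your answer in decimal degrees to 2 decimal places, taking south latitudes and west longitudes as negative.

Apply the spherical direct solution leg by leg, carrying full precision between legs.
Leg 1: from (-41.30°, 87.35°), δ = 970156/6371000 = 0.152277 rad, θ = 314° → φ = -34.97°, λ = 79.70°.
Leg 2: from (-34.97°, 79.70°), δ = 1512277/6371000 = 0.237369 rad, θ = 8° → φ = -21.49°, λ = 81.71°.

latitude -21.49°, longitude 81.71°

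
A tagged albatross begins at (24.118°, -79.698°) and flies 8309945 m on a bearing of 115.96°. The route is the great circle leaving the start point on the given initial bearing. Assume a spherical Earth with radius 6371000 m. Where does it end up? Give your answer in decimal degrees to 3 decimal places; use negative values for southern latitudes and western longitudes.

latitude -16.131°, longitude -15.153°

δ = 8309945/6371000 = 1.304339 rad (74.7331°).
With φ₁ = 24.118° = 0.420939 rad and θ = 115.96° = 2.023884 rad:
Destination latitude: φ₂ = arcsin( sin φ₁ cos δ + cos φ₁ sin δ cos θ ) = arcsin(-0.277836) = -16.131°.
Then Δλ = atan2(0.791654, 0.376844) = 1.126515 rad, from sin θ sin δ cos φ₁ over cos δ − sin φ₁ sin φ₂.
λ₂ = -79.698° + 64.545° = -15.153°.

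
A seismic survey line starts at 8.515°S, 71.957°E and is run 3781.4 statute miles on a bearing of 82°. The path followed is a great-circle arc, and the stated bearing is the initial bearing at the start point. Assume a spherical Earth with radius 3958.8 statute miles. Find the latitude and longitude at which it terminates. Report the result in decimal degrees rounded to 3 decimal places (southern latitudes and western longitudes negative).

Angular distance δ = d/R = 3781.4 / 3958.8 = 0.955188 rad.
With φ₁ = -8.515° = -0.148615 rad and θ = 82° = 1.431170 rad:
sin φ₂ = sin φ₁ cos δ + cos φ₁ sin δ cos θ = (-0.148068)(0.577455) + (0.988977)(0.816423)(0.139173) = 0.026869
φ₂ = asin(0.026869) = 0.026872 rad = 1.540°.
Δλ = atan2( sin θ sin δ cos φ₁ , cos δ − sin φ₁ sin φ₂ ) = atan2(0.799565, 0.581433) = 0.942056 rad = 53.976°.
λ₂ = λ₁ + Δλ = 125.933°.

latitude 1.540°, longitude 125.933°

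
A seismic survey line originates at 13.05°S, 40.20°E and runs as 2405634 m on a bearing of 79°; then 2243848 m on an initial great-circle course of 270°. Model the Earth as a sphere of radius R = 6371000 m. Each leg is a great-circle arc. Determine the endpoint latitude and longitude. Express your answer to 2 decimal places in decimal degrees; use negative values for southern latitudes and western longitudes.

Apply the spherical direct solution leg by leg, carrying full precision between legs.
Leg 1: from (-13.05°, 40.20°), δ = 2405634/6371000 = 0.377591 rad, θ = 79° → φ = -8.13°, λ = 61.64°.
Leg 2: from (-8.13°, 61.64°), δ = 2243848/6371000 = 0.352197 rad, θ = 270° → φ = -7.62°, λ = 41.28°.

latitude -7.62°, longitude 41.28°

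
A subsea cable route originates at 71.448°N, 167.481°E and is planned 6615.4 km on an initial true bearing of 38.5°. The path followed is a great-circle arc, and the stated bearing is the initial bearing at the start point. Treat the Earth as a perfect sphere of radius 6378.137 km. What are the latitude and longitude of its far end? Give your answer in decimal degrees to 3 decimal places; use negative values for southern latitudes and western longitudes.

latitude 44.154°, longitude -60.853°

Angular distance δ = d/R = 6615.4 / 6378.137 = 1.037199 rad.
Start latitude φ₁ = 1.247003 rad; initial bearing θ = 0.671952 rad.
Destination latitude: φ₂ = arcsin( sin φ₁ cos δ + cos φ₁ sin δ cos θ ) = arcsin(0.696586) = 44.154°.
For the longitude increment, Δλ = atan2( sin θ sin δ cos φ₁, cos δ − sin φ₁ sin φ₂ ) = atan2(0.170528, -0.151755) = 131.666°.
λ₂ = 167.481° + 131.666° = 299.147°, normalized to (−180°, 180°] → -60.853°.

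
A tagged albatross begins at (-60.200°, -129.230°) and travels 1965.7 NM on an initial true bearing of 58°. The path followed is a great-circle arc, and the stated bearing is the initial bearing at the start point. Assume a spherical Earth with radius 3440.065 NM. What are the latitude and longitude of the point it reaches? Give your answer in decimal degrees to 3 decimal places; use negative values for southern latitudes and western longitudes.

The arc subtends δ = 1965.7/3440.065 = 0.571414 rad at the centre.
Converting: φ₁ = -1.050688 rad, θ = 1.012291 rad.
sin φ₂ = sin φ₁ cos δ + cos φ₁ sin δ cos θ = (-0.867765)(0.841137) + (0.496974)(0.540822)(0.529919) = -0.587481
φ₂ = asin(-0.587481) = -0.627943 rad = -35.978°.
Then Δλ = atan2(0.227934, 0.331341) = 0.602567 rad, from sin θ sin δ cos φ₁ over cos δ − sin φ₁ sin φ₂.
λ₂ = λ₁ + Δλ = -94.705°.

latitude -35.978°, longitude -94.705°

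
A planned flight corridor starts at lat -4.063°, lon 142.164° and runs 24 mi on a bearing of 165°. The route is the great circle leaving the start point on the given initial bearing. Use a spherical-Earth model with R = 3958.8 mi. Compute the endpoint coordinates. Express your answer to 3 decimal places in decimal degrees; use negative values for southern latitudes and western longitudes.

Central angle δ = d/R = 0.006062 rad.
Start latitude φ₁ = -0.070913 rad; initial bearing θ = 2.879793 rad.
Applying the spherical law of cosines for sides, sin φ₂ = sin φ₁ cos δ + cos φ₁ sin δ cos θ = -0.076693, so φ₂ = -4.399°.
For the longitude increment, Δλ = atan2( sin θ sin δ cos φ₁, cos δ − sin φ₁ sin φ₂ ) = atan2(0.001565, 0.994548) = 0.090°.
λ₂ = λ₁ + Δλ = 142.254°.

latitude -4.399°, longitude 142.254°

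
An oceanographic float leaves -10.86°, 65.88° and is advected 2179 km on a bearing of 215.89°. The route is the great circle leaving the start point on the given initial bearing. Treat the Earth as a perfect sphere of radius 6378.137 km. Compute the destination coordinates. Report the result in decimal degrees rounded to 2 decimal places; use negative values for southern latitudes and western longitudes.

δ = 2179/6378.137 = 0.341636 rad (19.5743°).
Converting: φ₁ = -0.189543 rad, θ = 3.767991 rad.
Destination latitude: φ₂ = arcsin( sin φ₁ cos δ + cos φ₁ sin δ cos θ ) = arcsin(-0.444082) = -26.36°.
Then Δλ = atan2(-0.192887, 0.858538) = -0.220999 rad, from sin θ sin δ cos φ₁ over cos δ − sin φ₁ sin φ₂.
λ₂ = λ₁ + Δλ = 53.22°.

latitude -26.36°, longitude 53.22°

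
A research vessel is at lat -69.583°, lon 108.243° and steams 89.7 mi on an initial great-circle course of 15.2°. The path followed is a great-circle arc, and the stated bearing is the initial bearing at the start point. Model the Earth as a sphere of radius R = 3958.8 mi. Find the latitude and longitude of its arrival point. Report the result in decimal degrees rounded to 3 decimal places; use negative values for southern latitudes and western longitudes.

latitude -68.328°, longitude 109.165°

δ = 89.7/3958.8 = 0.022658 rad (1.2982°).
Converting: φ₁ = -1.214452 rad, θ = 0.265290 rad.
sin φ₂ = sin φ₁ cos δ + cos φ₁ sin δ cos θ = (-0.937179)(0.999743) + (0.348850)(0.022656)(0.965016) = -0.929311
φ₂ = asin(-0.929311) = -1.192542 rad = -68.328°.
For the longitude increment, Δλ = atan2( sin θ sin δ cos φ₁, cos δ − sin φ₁ sin φ₂ ) = atan2(0.002072, 0.128813) = 0.922°.
Hence λ₂ = 108.243° + 0.922° = 109.165°.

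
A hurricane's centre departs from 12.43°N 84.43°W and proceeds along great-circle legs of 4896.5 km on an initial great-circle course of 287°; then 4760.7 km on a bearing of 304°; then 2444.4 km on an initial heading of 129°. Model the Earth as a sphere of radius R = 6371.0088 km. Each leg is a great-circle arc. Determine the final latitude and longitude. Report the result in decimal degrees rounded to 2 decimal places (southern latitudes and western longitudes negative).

latitude 22.59°, longitude -156.93°

Apply the spherical direct solution leg by leg, carrying full precision between legs.
Leg 1: from (12.43°, -84.43°), δ = 4896.5/6371.0088 = 0.768560 rad, θ = 287° → φ = 20.68°, λ = -129.71°.
Leg 2: from (20.68°, -129.71°), δ = 4760.7/6371.0088 = 0.747244 rad, θ = 304° → φ = 37.93°, λ = -175.29°.
Leg 3: from (37.93°, -175.29°), δ = 2444.4/6371.0088 = 0.383676 rad, θ = 129° → φ = 22.59°, λ = -156.93°.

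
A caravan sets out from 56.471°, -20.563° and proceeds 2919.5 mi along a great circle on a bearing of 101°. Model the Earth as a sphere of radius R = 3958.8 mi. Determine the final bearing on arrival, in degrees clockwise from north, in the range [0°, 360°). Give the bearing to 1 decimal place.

The arc subtends δ = 2919.5/3958.8 = 0.737471 rad at the centre.
Converting: φ₁ = 0.985605 rad, θ = 1.762783 rad.
Destination latitude: φ₂ = arcsin( sin φ₁ cos δ + cos φ₁ sin δ cos θ ) = arcsin(0.546142) = 33.103°.
For the longitude increment, Δλ = atan2( sin θ sin δ cos φ₁, cos δ − sin φ₁ sin φ₂ ) = atan2(0.364592, 0.284904) = 51.995°.
Hence λ₂ = -20.563° + 51.995° = 31.432°.
The forward bearing on arrival equals the back-azimuth from the destination plus 180°.
Back-azimuth from P₂ (33.1°, 31.4°) to P₁ (56.5°, -20.6°), with Δλ' = λ₁ − λ₂ = -52.0°: atan2( sin Δλ' cos φ₁ , cos φ₂ sin φ₁ − sin φ₂ cos φ₁ cos Δλ' ) = 319.7°.
Final bearing = (319.7° + 180°) mod 360° = 139.7°.

final bearing 139.7°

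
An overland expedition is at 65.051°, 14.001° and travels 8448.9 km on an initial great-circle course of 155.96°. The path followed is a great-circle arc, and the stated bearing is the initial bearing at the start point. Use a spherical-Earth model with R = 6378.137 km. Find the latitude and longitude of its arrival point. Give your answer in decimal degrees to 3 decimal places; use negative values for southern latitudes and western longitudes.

latitude -8.783°, longitude 37.566°

Central angle δ = d/R = 1.324666 rad.
Start latitude φ₁ = 1.135354 rad; initial bearing θ = 2.722016 rad.
Applying the spherical law of cosines for sides, sin φ₂ = sin φ₁ cos δ + cos φ₁ sin δ cos θ = -0.152698, so φ₂ = -8.783°.
For the longitude increment, Δλ = atan2( sin θ sin δ cos φ₁, cos δ − sin φ₁ sin φ₂ ) = atan2(0.166656, 0.382102) = 23.565°.
Hence λ₂ = 14.001° + 23.565° = 37.566°.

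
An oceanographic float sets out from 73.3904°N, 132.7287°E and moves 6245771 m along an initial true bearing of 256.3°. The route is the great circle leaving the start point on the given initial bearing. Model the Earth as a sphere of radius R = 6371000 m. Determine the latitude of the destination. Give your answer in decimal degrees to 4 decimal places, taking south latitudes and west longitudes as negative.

Central angle δ = d/R = 0.980344 rad.
Start latitude φ₁ = 1.280904 rad; initial bearing θ = 4.473279 rad.
Applying the spherical law of cosines for sides, sin φ₂ = sin φ₁ cos δ + cos φ₁ sin δ cos θ = 0.477269, so φ₂ = 28.5072°.
Then Δλ = atan2(-0.230696, 0.099382) = -1.164030 rad, from sin θ sin δ cos φ₁ over cos δ − sin φ₁ sin φ₂.
Hence λ₂ = 132.7287° + -66.6940° = 66.0347°.

latitude 28.5072°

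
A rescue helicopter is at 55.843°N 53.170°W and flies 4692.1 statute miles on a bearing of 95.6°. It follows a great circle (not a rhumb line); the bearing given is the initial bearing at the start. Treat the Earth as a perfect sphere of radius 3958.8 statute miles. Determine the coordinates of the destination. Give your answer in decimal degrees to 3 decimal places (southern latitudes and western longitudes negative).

δ = 4692.1/3958.8 = 1.185233 rad (67.9088°).
Start latitude φ₁ = 0.974644 rad; initial bearing θ = 1.668535 rad.
Applying the spherical law of cosines for sides, sin φ₂ = sin φ₁ cos δ + cos φ₁ sin δ cos θ = 0.260441, so φ₂ = 15.096°.
For the longitude increment, Δλ = atan2( sin θ sin δ cos φ₁, cos δ − sin φ₁ sin φ₂ ) = atan2(0.517761, 0.160566) = 72.771°.
λ₂ = λ₁ + Δλ = 19.601°.

latitude 15.096°, longitude 19.601°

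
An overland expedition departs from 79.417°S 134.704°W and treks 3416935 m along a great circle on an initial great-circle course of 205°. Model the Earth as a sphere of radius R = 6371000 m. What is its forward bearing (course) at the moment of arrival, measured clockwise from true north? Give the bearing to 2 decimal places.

final bearing 347.81°

Angular distance δ = d/R = 3416935 / 6371000 = 0.536326 rad.
Start latitude φ₁ = -1.386088 rad; initial bearing θ = 3.577925 rad.
Applying the spherical law of cosines for sides, sin φ₂ = sin φ₁ cos δ + cos φ₁ sin δ cos θ = -0.930024, so φ₂ = -68.439°.
For the longitude increment, Δλ = atan2( sin θ sin δ cos φ₁, cos δ − sin φ₁ sin φ₂ ) = atan2(-0.039661, -0.054612) = -144.012°.
λ₂ = -134.704° + -144.012° = -278.716°, normalized to (−180°, 180°] → 81.284°.
The forward bearing on arrival equals the back-azimuth from the destination plus 180°.
Back-azimuth from P₂ (-68.44°, 81.28°) to P₁ (-79.42°, -134.70°), with Δλ' = λ₁ − λ₂ = -215.99°: atan2( sin Δλ' cos φ₁ , cos φ₂ sin φ₁ − sin φ₂ cos φ₁ cos Δλ' ) = 167.81°.
Final bearing = (167.81° + 180°) mod 360° = 347.81°.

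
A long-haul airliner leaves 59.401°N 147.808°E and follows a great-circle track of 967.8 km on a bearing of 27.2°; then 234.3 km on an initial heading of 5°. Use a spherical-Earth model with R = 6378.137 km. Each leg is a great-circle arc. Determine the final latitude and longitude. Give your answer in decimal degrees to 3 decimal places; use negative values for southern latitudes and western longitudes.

Apply the spherical direct solution leg by leg, carrying full precision between legs.
Leg 1: from (59.401°, 147.808°), δ = 967.8/6378.137 = 0.151737 rad, θ = 27.2° → φ = 66.823°, λ = 157.919°.
Leg 2: from (66.823°, 157.919°), δ = 234.3/6378.137 = 0.036735 rad, θ = 5° → φ = 68.919°, λ = 158.429°.

latitude 68.919°, longitude 158.429°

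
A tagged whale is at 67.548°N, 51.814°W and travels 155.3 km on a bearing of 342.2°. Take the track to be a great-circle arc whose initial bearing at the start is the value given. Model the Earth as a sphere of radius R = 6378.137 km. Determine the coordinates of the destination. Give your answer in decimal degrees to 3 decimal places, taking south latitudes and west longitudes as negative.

latitude 68.872°, longitude -52.997°

Central angle δ = d/R = 0.024349 rad.
Converting: φ₁ = 1.178935 rad, θ = 5.972517 rad.
Applying the spherical law of cosines for sides, sin φ₂ = sin φ₁ cos δ + cos φ₁ sin δ cos θ = 0.932779, so φ₂ = 68.872°.
Then Δλ = atan2(-0.002842, 0.137630) = -0.020650 rad, from sin θ sin δ cos φ₁ over cos δ − sin φ₁ sin φ₂.
λ₂ = λ₁ + Δλ = -52.997°.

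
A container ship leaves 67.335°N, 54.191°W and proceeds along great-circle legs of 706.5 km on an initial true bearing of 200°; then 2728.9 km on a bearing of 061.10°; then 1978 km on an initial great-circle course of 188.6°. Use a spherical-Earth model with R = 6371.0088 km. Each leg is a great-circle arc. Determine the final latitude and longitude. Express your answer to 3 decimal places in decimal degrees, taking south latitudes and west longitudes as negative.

latitude 45.749°, longitude -8.131°

Apply the spherical direct solution leg by leg, carrying full precision between legs.
Leg 1: from (67.335°, -54.191°), δ = 706.5/6371.0088 = 0.110893 rad, θ = 200° → φ = 61.287°, λ = -58.710°.
Leg 2: from (61.287°, -58.710°), δ = 2728.9/6371.0088 = 0.428331 rad, θ = 61.1° → φ = 63.411°, λ = -4.377°.
Leg 3: from (63.411°, -4.377°), δ = 1978/6371.0088 = 0.310469 rad, θ = 188.6° → φ = 45.749°, λ = -8.131°.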